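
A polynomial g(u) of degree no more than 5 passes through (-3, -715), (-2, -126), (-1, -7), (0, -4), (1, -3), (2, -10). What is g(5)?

Write g(u) = au^5 + bu^4 + cu^3 + du^2 + eu + k. Substituting each data point gives a linear system:
  -243a + 81b - 27c + 9d - 3e + k = -715
  -32a + 16b - 8c + 4d - 2e + k = -126
  -a + b - c + d - e + k = -7
  k = -4
  a + b + c + d + e + k = -3
  32a + 16b + 8c + 4d + 2e + k = -10
Solving the system yields a = 1, b = -5, c = 4, d = 4, e = -3, k = -4.
So g(u) = u^5 - 5u^4 + 4u^3 + 4u^2 - 3u - 4.
Then g(5) = 581.

581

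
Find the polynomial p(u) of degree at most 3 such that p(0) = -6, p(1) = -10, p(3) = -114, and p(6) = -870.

p(u) = -4u^3 - 6

Write p(u) = au^3 + bu^2 + cu + d. Substituting each data point gives a linear system:
  d = -6
  a + b + c + d = -10
  27a + 9b + 3c + d = -114
  216a + 36b + 6c + d = -870
Solving the system yields a = -4, b = 0, c = 0, d = -6.
So p(u) = -4u^3 - 6.
Check: p(6) = -870. ✓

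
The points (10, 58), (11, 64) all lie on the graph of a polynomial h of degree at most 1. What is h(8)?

46

Using the Lagrange interpolation formula with nodes 10, 11:
  L_0(u) = (u - 11) / -1
  L_1(u) = (u - 10) / 1
Then h(u) = 58·L_0(u) + 64·L_1(u).
Expanding and collecting terms gives h(u) = 6u - 2.
Evaluating at u = 8: h(8) = 46.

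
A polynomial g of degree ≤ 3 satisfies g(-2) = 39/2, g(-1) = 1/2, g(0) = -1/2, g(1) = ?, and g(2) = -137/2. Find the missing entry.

-27/2

On equispaced nodes a degree-3 polynomial has vanishing fourth forward difference, so
  g(-2) - 4·g(-1) + 6·g(0) - 4·g(1) + g(2) = 0.
Substituting the known values and solving for g(1):
  -4·g(1) = 54
  g(1) = -27/2.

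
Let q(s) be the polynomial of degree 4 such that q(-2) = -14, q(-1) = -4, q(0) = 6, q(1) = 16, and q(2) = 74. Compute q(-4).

Using the Lagrange interpolation formula with nodes -2, -1, 0, 1, 2:
  L_0(s) = (s + 1)s(s - 1)(s - 2) / 24
  L_1(s) = (s + 2)s(s - 1)(s - 2) / -6
  L_2(s) = (s + 2)(s + 1)(s - 1)(s - 2) / 4
  L_3(s) = (s + 2)(s + 1)s(s - 2) / -6
  L_4(s) = (s + 2)(s + 1)s(s - 1) / 24
Then q(s) = -14·L_0(s) - 4·L_1(s) + 6·L_2(s) + 16·L_3(s) + 74·L_4(s).
Expanding and collecting terms gives q(s) = 2s⁴ + 4s³ - 2s² + 6s + 6.
Evaluating at s = -4: q(-4) = 206.

206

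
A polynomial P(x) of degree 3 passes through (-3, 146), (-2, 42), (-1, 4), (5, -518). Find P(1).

6

Using the Lagrange interpolation formula with nodes -3, -2, -1, 5:
  L_0(x) = (x + 2)(x + 1)(x - 5) / -16
  L_1(x) = (x + 3)(x + 1)(x - 5) / 7
  L_2(x) = (x + 3)(x + 2)(x - 5) / -12
  L_3(x) = (x + 3)(x + 2)(x + 1) / 336
Then P(x) = 146·L_0(x) + 42·L_1(x) + 4·L_2(x) - 518·L_3(x).
Expanding and collecting terms gives P(x) = -5x³ + 3x² + 6x + 2.
Evaluating at x = 1: P(1) = 6.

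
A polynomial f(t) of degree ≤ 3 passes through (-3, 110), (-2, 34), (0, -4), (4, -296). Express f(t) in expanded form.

f(t) = -4t^3 - t^2 - 5t - 4

Using the Lagrange interpolation formula with nodes -3, -2, 0, 4:
  L_0(t) = (t + 2)t(t - 4) / -21
  L_1(t) = (t + 3)t(t - 4) / 12
  L_2(t) = (t + 3)(t + 2)(t - 4) / -24
  L_3(t) = (t + 3)(t + 2)t / 168
Then f(t) = 110·L_0(t) + 34·L_1(t) - 4·L_2(t) - 296·L_3(t).
Expanding and collecting terms gives f(t) = -4t^3 - t^2 - 5t - 4.
Check: f(-2) = 34. ✓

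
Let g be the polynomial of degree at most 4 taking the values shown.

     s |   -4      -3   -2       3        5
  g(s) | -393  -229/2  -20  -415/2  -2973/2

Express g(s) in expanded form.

g(s) = -2s^4 - 2s^3 + (5/2)s + 1

Write g(s) = as^4 + bs^3 + cs^2 + ds + e. Substituting each data point gives a linear system:
  256a - 64b + 16c - 4d + e = -393
  81a - 27b + 9c - 3d + e = -229/2
  16a - 8b + 4c - 2d + e = -20
  81a + 27b + 9c + 3d + e = -415/2
  625a + 125b + 25c + 5d + e = -2973/2
Solving the system yields a = -2, b = -2, c = 0, d = 5/2, e = 1.
So g(s) = -2s⁴ - 2s³ + (5/2)s + 1.
Check: g(3) = -415/2. ✓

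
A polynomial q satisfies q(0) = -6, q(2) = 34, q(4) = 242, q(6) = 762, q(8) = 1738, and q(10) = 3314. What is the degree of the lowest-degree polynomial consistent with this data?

3

Forward differences of the values at n = 0, 2, 4, 6, 8, 10:
  q  : -6  34  242  762  1738  3314
  Δ  : 40  208  520  976  1576
  Δ^2: 168  312  456  600
  Δ^3: 144  144  144
  Δ^4: 0  0
  Δ^5: 0
The third differences are constant (144) and nonzero, while all higher differences vanish, so the minimal degree is 3.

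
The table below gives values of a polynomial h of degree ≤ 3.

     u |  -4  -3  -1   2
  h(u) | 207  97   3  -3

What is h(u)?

Using the Lagrange interpolation formula with nodes -4, -3, -1, 2:
  L_0(u) = (u + 3)(u + 1)(u - 2) / -18
  L_1(u) = (u + 4)(u + 1)(u - 2) / 10
  L_2(u) = (u + 4)(u + 3)(u - 2) / -18
  L_3(u) = (u + 4)(u + 3)(u + 1) / 90
Then h(u) = 207·L_0(u) + 97·L_1(u) + 3·L_2(u) - 3·L_3(u).
Expanding and collecting terms gives h(u) = -2u³ + 5u² - u - 5.
Check: h(2) = -3. ✓

h(u) = -2u^3 + 5u^2 - u - 5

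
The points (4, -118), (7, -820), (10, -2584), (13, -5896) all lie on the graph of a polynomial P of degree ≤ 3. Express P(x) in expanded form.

P(x) = -3x^3 + 4x^2 + x + 6

Using the Lagrange interpolation formula with nodes 4, 7, 10, 13:
  L_0(x) = (x - 7)(x - 10)(x - 13) / -162
  L_1(x) = (x - 4)(x - 10)(x - 13) / 54
  L_2(x) = (x - 4)(x - 7)(x - 13) / -54
  L_3(x) = (x - 4)(x - 7)(x - 10) / 162
Then P(x) = -118·L_0(x) - 820·L_1(x) - 2584·L_2(x) - 5896·L_3(x).
Expanding and collecting terms gives P(x) = -3x^3 + 4x^2 + x + 6.
Check: P(13) = -5896. ✓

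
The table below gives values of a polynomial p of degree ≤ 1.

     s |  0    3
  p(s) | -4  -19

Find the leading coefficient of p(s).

-5

Write p(s) = as + b. Substituting each data point gives a linear system:
  b = -4
  3a + b = -19
Solving the system yields a = -5, b = -4.
So p(s) = -5s - 4.
The leading coefficient is -5.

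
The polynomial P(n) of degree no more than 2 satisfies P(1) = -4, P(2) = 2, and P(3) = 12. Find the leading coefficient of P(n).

Write P(n) = an^2 + bn + c. Substituting each data point gives a linear system:
  a + b + c = -4
  4a + 2b + c = 2
  9a + 3b + c = 12
Solving the system yields a = 2, b = 0, c = -6.
So P(n) = 2n² - 6.
The leading coefficient is 2.

2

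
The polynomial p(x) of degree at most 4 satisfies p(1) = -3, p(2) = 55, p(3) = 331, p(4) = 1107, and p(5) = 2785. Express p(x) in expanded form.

Write p(x) = ax^4 + bx^3 + cx^2 + dx + e. Substituting each data point gives a linear system:
  a + b + c + d + e = -3
  16a + 8b + 4c + 2d + e = 55
  81a + 27b + 9c + 3d + e = 331
  256a + 64b + 16c + 4d + e = 1107
  625a + 125b + 25c + 5d + e = 2785
Solving the system yields a = 5, b = -3, c = 2, d = -2, e = -5.
So p(x) = 5x^4 - 3x^3 + 2x^2 - 2x - 5.
Check: p(3) = 331. ✓

p(x) = 5x^4 - 3x^3 + 2x^2 - 2x - 5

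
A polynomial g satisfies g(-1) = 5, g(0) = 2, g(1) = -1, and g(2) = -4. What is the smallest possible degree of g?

Forward differences of the values at x = -1, 0, 1, 2:
  g  : 5  2  -1  -4
  Δ  : -3  -3  -3
  Δ^2: 0  0
  Δ^3: 0
The first differences are constant (-3) and nonzero, while all higher differences vanish, so the minimal degree is 1.

1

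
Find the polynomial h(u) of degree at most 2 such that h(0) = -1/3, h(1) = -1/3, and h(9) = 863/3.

h(u) = 4u^2 - 4u - 1/3

Using the Lagrange interpolation formula with nodes 0, 1, 9:
  L_0(u) = (u - 1)(u - 9) / 9
  L_1(u) = u(u - 9) / -8
  L_2(u) = u(u - 1) / 72
Then h(u) = -1/3·L_0(u) - 1/3·L_1(u) + 863/3·L_2(u).
Expanding and collecting terms gives h(u) = 4u^2 - 4u - 1/3.
Check: h(9) = 863/3. ✓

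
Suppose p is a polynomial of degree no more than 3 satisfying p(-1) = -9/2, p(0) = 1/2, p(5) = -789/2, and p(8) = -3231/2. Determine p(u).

Using the Lagrange interpolation formula with nodes -1, 0, 5, 8:
  L_0(u) = u(u - 5)(u - 8) / -54
  L_1(u) = (u + 1)(u - 5)(u - 8) / 40
  L_2(u) = (u + 1)u(u - 8) / -90
  L_3(u) = (u + 1)u(u - 5) / 216
Then p(u) = -9/2·L_0(u) + 1/2·L_1(u) - 789/2·L_2(u) - 3231/2·L_3(u).
Expanding and collecting terms gives p(u) = -3u^3 - 2u^2 + 6u + 1/2.
Check: p(-1) = -9/2. ✓

p(u) = -3u^3 - 2u^2 + 6u + 1/2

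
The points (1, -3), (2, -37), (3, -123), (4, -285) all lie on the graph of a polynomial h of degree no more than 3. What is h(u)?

h(u) = -4u^3 - 2u^2 + 3

Write h(u) = au^3 + bu^2 + cu + d. Substituting each data point gives a linear system:
  a + b + c + d = -3
  8a + 4b + 2c + d = -37
  27a + 9b + 3c + d = -123
  64a + 16b + 4c + d = -285
Solving the system yields a = -4, b = -2, c = 0, d = 3.
So h(u) = -4u³ - 2u² + 3.
Check: h(2) = -37. ✓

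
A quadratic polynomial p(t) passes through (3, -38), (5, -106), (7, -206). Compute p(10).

Forward differences of the values at t = 3, 5, 7:
  p  : -38  -106  -206
  Δ  : -68  -100
  Δ^2: -32
The second differences are constant, confirming degree 2.
Interpolating (Newton forward form) and evaluating at t = 10 gives p(10) = -416.

-416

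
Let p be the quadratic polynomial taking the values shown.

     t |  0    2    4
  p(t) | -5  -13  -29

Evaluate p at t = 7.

-68

Forward differences of the values at t = 0, 2, 4:
  p  : -5  -13  -29
  Δ  : -8  -16
  Δ^2: -8
The second differences are constant, confirming degree 2.
Interpolating (Newton forward form) and evaluating at t = 7 gives p(7) = -68.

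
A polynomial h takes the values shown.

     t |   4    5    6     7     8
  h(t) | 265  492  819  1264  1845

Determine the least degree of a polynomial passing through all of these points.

3

Forward differences of the values at t = 4, 5, 6, 7, 8:
  h  : 265  492  819  1264  1845
  Δ  : 227  327  445  581
  Δ^2: 100  118  136
  Δ^3: 18  18
  Δ^4: 0
The third differences are constant (18) and nonzero, while all higher differences vanish, so the minimal degree is 3.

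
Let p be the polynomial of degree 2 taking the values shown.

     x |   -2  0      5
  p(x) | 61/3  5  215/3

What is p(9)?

Write p(x) = ax^2 + bx + c. Substituting each data point gives a linear system:
  4a - 2b + c = 61/3
  c = 5
  25a + 5b + c = 215/3
Solving the system yields a = 3, b = -5/3, c = 5.
So p(x) = 3x² - (5/3)x + 5.
Then p(9) = 233.

233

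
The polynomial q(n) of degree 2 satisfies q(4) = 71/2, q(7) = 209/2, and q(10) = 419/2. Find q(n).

Using the Lagrange interpolation formula with nodes 4, 7, 10:
  L_0(n) = (n - 7)(n - 10) / 18
  L_1(n) = (n - 4)(n - 10) / -9
  L_2(n) = (n - 4)(n - 7) / 18
Then q(n) = 71/2·L_0(n) + 209/2·L_1(n) + 419/2·L_2(n).
Expanding and collecting terms gives q(n) = 2n^2 + n - 1/2.
Check: q(4) = 71/2. ✓

q(n) = 2n^2 + n - 1/2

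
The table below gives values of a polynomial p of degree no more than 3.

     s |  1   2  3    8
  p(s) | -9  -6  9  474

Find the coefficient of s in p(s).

-4

Write p(s) = as^3 + bs^2 + cs + d. Substituting each data point gives a linear system:
  a + b + c + d = -9
  8a + 4b + 2c + d = -6
  27a + 9b + 3c + d = 9
  512a + 64b + 8c + d = 474
Solving the system yields a = 1, b = 0, c = -4, d = -6.
So p(s) = s^3 - 4s - 6.
The coefficient of s is -4.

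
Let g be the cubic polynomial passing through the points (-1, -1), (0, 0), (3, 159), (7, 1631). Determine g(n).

g(n) = 4n^3 + 5n^2 + 2n

Write g(n) = an^3 + bn^2 + cn + d. Substituting each data point gives a linear system:
  -a + b - c + d = -1
  d = 0
  27a + 9b + 3c + d = 159
  343a + 49b + 7c + d = 1631
Solving the system yields a = 4, b = 5, c = 2, d = 0.
So g(n) = 4n^3 + 5n^2 + 2n.
Check: g(0) = 0. ✓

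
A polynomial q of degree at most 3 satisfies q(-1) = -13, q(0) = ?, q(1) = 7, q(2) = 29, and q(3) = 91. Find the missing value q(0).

On equispaced nodes a degree-3 polynomial has vanishing fourth forward difference, so
  q(-1) - 4·q(0) + 6·q(1) - 4·q(2) + q(3) = 0.
Substituting the known values and solving for q(0):
  -4·q(0) = -4
  q(0) = 1.

1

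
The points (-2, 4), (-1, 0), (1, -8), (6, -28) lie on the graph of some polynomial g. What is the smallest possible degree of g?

1

Divided differences on the nodes -2, -1, 1, 6:
  order 0: 4  0  -8  -28
  order 1: -4  -4  -4
  order 2: 0  0
  order 3: 0
The order-1 divided differences are all -4 (nonzero) and every higher order vanishes, so the data lies on a polynomial of degree exactly 1.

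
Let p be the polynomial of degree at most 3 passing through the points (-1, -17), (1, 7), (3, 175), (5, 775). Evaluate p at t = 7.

Write p(t) = at^3 + bt^2 + ct + d. Substituting each data point gives a linear system:
  -a + b - c + d = -17
  a + b + c + d = 7
  27a + 9b + 3c + d = 175
  125a + 25b + 5c + d = 775
Solving the system yields a = 6, b = 0, c = 6, d = -5.
So p(t) = 6t^3 + 6t - 5.
Then p(7) = 2095.

2095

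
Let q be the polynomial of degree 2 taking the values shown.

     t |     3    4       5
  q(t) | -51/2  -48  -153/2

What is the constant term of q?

Write q(t) = at^2 + bt + c. Substituting each data point gives a linear system:
  9a + 3b + c = -51/2
  16a + 4b + c = -48
  25a + 5b + c = -153/2
Solving the system yields a = -3, b = -3/2, c = 6.
So q(t) = -3t^2 - (3/2)t + 6.
The constant term is 6.

6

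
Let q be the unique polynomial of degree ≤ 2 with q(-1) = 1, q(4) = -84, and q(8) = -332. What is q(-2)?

-12

Using the Lagrange interpolation formula with nodes -1, 4, 8:
  L_0(t) = (t - 4)(t - 8) / 45
  L_1(t) = (t + 1)(t - 8) / -20
  L_2(t) = (t + 1)(t - 4) / 36
Then q(t) = 1·L_0(t) - 84·L_1(t) - 332·L_2(t).
Expanding and collecting terms gives q(t) = -5t^2 - 2t + 4.
Evaluating at t = -2: q(-2) = -12.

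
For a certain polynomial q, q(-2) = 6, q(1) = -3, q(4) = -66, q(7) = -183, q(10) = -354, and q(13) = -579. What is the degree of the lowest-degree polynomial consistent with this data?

Forward differences of the values at n = -2, 1, 4, 7, 10, 13:
  q  : 6  -3  -66  -183  -354  -579
  Δ  : -9  -63  -117  -171  -225
  Δ^2: -54  -54  -54  -54
  Δ^3: 0  0  0
  Δ^4: 0  0
  Δ^5: 0
The second differences are constant (-54) and nonzero, while all higher differences vanish, so the minimal degree is 2.

2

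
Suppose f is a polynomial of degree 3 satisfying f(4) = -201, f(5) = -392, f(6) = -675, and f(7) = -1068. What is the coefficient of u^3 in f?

-3

Write f(u) = au^3 + bu^2 + cu + d. Substituting each data point gives a linear system:
  64a + 16b + 4c + d = -201
  125a + 25b + 5c + d = -392
  216a + 36b + 6c + d = -675
  343a + 49b + 7c + d = -1068
Solving the system yields a = -3, b = -1, c = 1, d = 3.
So f(u) = -3u^3 - u^2 + u + 3.
The leading coefficient is -3.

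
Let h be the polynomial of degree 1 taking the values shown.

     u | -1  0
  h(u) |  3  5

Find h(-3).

Write h(u) = au + b. Substituting each data point gives a linear system:
  -a + b = 3
  b = 5
Solving the system yields a = 2, b = 5.
So h(u) = 2u + 5.
Then h(-3) = -1.

-1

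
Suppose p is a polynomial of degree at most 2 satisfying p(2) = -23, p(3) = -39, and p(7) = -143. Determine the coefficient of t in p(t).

-6

Write p(t) = at^2 + bt + c. Substituting each data point gives a linear system:
  4a + 2b + c = -23
  9a + 3b + c = -39
  49a + 7b + c = -143
Solving the system yields a = -2, b = -6, c = -3.
So p(t) = -2t^2 - 6t - 3.
The coefficient of t is -6.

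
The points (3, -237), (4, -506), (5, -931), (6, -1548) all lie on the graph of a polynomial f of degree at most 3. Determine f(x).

f(x) = -6x^3 - 6x^2 - 5x - 6

Using the Lagrange interpolation formula with nodes 3, 4, 5, 6:
  L_0(x) = (x - 4)(x - 5)(x - 6) / -6
  L_1(x) = (x - 3)(x - 5)(x - 6) / 2
  L_2(x) = (x - 3)(x - 4)(x - 6) / -2
  L_3(x) = (x - 3)(x - 4)(x - 5) / 6
Then f(x) = -237·L_0(x) - 506·L_1(x) - 931·L_2(x) - 1548·L_3(x).
Expanding and collecting terms gives f(x) = -6x³ - 6x² - 5x - 6.
Check: f(3) = -237. ✓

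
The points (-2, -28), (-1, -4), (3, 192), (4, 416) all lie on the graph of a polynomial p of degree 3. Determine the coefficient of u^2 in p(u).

5

Write p(u) = au^3 + bu^2 + cu + d. Substituting each data point gives a linear system:
  -8a + 4b - 2c + d = -28
  -a + b - c + d = -4
  27a + 9b + 3c + d = 192
  64a + 16b + 4c + d = 416
Solving the system yields a = 5, b = 5, c = 4, d = 0.
So p(u) = 5u^3 + 5u^2 + 4u.
The coefficient of u^2 is 5.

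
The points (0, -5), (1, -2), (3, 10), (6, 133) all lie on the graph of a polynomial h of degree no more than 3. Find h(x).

h(x) = x^3 - 3x^2 + 5x - 5

Write h(x) = ax^3 + bx^2 + cx + d. Substituting each data point gives a linear system:
  d = -5
  a + b + c + d = -2
  27a + 9b + 3c + d = 10
  216a + 36b + 6c + d = 133
Solving the system yields a = 1, b = -3, c = 5, d = -5.
So h(x) = x^3 - 3x^2 + 5x - 5.
Check: h(1) = -2. ✓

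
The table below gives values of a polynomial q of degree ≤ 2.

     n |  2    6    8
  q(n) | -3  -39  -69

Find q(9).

Using the Lagrange interpolation formula with nodes 2, 6, 8:
  L_0(n) = (n - 6)(n - 8) / 24
  L_1(n) = (n - 2)(n - 8) / -8
  L_2(n) = (n - 2)(n - 6) / 12
Then q(n) = -3·L_0(n) - 39·L_1(n) - 69·L_2(n).
Expanding and collecting terms gives q(n) = -n^2 - n + 3.
Evaluating at n = 9: q(9) = -87.

-87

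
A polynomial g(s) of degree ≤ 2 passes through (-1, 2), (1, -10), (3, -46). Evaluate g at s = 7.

-190

Write g(s) = as^2 + bs + c. Substituting each data point gives a linear system:
  a - b + c = 2
  a + b + c = -10
  9a + 3b + c = -46
Solving the system yields a = -3, b = -6, c = -1.
So g(s) = -3s² - 6s - 1.
Then g(7) = -190.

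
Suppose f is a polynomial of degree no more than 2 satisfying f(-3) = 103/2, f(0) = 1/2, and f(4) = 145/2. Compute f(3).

79/2

Using the Lagrange interpolation formula with nodes -3, 0, 4:
  L_0(x) = x(x - 4) / 21
  L_1(x) = (x + 3)(x - 4) / -12
  L_2(x) = (x + 3)x / 28
Then f(x) = 103/2·L_0(x) + 1/2·L_1(x) + 145/2·L_2(x).
Expanding and collecting terms gives f(x) = 5x^2 - 2x + 1/2.
Evaluating at x = 3: f(3) = 79/2.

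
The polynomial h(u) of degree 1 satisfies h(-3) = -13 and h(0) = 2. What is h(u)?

Using the Lagrange interpolation formula with nodes -3, 0:
  L_0(u) = u / -3
  L_1(u) = (u + 3) / 3
Then h(u) = -13·L_0(u) + 2·L_1(u).
Expanding and collecting terms gives h(u) = 5u + 2.
Check: h(-3) = -13. ✓

h(u) = 5u + 2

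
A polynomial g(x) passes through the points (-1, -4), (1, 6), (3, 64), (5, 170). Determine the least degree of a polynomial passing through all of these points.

Forward differences of the values at x = -1, 1, 3, 5:
  g  : -4  6  64  170
  Δ  : 10  58  106
  Δ^2: 48  48
  Δ^3: 0
The second differences are constant (48) and nonzero, while all higher differences vanish, so the minimal degree is 2.

2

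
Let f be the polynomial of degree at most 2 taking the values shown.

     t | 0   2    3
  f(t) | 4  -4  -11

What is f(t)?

Write f(t) = at^2 + bt + c. Substituting each data point gives a linear system:
  c = 4
  4a + 2b + c = -4
  9a + 3b + c = -11
Solving the system yields a = -1, b = -2, c = 4.
So f(t) = -t^2 - 2t + 4.
Check: f(3) = -11. ✓

f(t) = -t^2 - 2t + 4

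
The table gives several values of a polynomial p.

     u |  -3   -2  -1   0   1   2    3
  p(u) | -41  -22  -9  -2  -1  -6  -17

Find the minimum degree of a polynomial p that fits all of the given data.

2

Forward differences of the values at u = -3, -2, -1, 0, 1, 2, 3:
  p  : -41  -22  -9  -2  -1  -6  -17
  Δ  : 19  13  7  1  -5  -11
  Δ^2: -6  -6  -6  -6  -6
  Δ^3: 0  0  0  0
  Δ^4: 0  0  0
  Δ^5: 0  0
  Δ^6: 0
The second differences are constant (-6) and nonzero, while all higher differences vanish, so the minimal degree is 2.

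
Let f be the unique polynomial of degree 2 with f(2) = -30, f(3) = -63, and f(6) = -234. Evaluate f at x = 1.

-9

Using the Lagrange interpolation formula with nodes 2, 3, 6:
  L_0(x) = (x - 3)(x - 6) / 4
  L_1(x) = (x - 2)(x - 6) / -3
  L_2(x) = (x - 2)(x - 3) / 12
Then f(x) = -30·L_0(x) - 63·L_1(x) - 234·L_2(x).
Expanding and collecting terms gives f(x) = -6x^2 - 3x.
Evaluating at x = 1: f(1) = -9.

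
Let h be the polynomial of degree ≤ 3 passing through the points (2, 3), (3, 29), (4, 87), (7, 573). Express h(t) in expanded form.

h(t) = 2t^3 - 2t^2 - 2t - 1

Write h(t) = at^3 + bt^2 + ct + d. Substituting each data point gives a linear system:
  8a + 4b + 2c + d = 3
  27a + 9b + 3c + d = 29
  64a + 16b + 4c + d = 87
  343a + 49b + 7c + d = 573
Solving the system yields a = 2, b = -2, c = -2, d = -1.
So h(t) = 2t³ - 2t² - 2t - 1.
Check: h(2) = 3. ✓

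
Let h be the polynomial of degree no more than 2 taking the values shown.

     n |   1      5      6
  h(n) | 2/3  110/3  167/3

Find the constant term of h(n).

5/3

Write h(n) = an^2 + bn + c. Substituting each data point gives a linear system:
  a + b + c = 2/3
  25a + 5b + c = 110/3
  36a + 6b + c = 167/3
Solving the system yields a = 2, b = -3, c = 5/3.
So h(n) = 2n^2 - 3n + 5/3.
The constant term is 5/3.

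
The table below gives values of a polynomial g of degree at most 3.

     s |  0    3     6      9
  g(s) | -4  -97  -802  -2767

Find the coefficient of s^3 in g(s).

-4

Write g(s) = as^3 + bs^2 + cs + d. Substituting each data point gives a linear system:
  d = -4
  27a + 9b + 3c + d = -97
  216a + 36b + 6c + d = -802
  729a + 81b + 9c + d = -2767
Solving the system yields a = -4, b = 2, c = -1, d = -4.
So g(s) = -4s^3 + 2s^2 - s - 4.
The leading coefficient is -4.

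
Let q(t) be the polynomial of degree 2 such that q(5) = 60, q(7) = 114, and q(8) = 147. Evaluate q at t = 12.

Write q(t) = at^2 + bt + c. Substituting each data point gives a linear system:
  25a + 5b + c = 60
  49a + 7b + c = 114
  64a + 8b + c = 147
Solving the system yields a = 2, b = 3, c = -5.
So q(t) = 2t^2 + 3t - 5.
Then q(12) = 319.

319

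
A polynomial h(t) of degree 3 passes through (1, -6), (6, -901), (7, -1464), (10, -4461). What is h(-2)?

75

Write h(t) = at^3 + bt^2 + ct + d. Substituting each data point gives a linear system:
  a + b + c + d = -6
  216a + 36b + 6c + d = -901
  343a + 49b + 7c + d = -1464
  1000a + 100b + 10c + d = -4461
Solving the system yields a = -5, b = 6, c = -6, d = -1.
So h(t) = -5t^3 + 6t^2 - 6t - 1.
Then h(-2) = 75.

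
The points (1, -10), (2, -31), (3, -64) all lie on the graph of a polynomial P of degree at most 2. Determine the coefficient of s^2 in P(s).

Write P(s) = as^2 + bs + c. Substituting each data point gives a linear system:
  a + b + c = -10
  4a + 2b + c = -31
  9a + 3b + c = -64
Solving the system yields a = -6, b = -3, c = -1.
So P(s) = -6s² - 3s - 1.
The leading coefficient is -6.

-6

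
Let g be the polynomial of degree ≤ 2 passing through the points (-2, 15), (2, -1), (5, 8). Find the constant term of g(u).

3

Write g(u) = au^2 + bu + c. Substituting each data point gives a linear system:
  4a - 2b + c = 15
  4a + 2b + c = -1
  25a + 5b + c = 8
Solving the system yields a = 1, b = -4, c = 3.
So g(u) = u^2 - 4u + 3.
The constant term is 3.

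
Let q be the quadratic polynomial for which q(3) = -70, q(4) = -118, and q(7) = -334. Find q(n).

q(n) = -6n^2 - 6n + 2

Write q(n) = an^2 + bn + c. Substituting each data point gives a linear system:
  9a + 3b + c = -70
  16a + 4b + c = -118
  49a + 7b + c = -334
Solving the system yields a = -6, b = -6, c = 2.
So q(n) = -6n² - 6n + 2.
Check: q(7) = -334. ✓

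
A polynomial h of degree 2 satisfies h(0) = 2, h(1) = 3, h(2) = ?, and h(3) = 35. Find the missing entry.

On equispaced nodes a degree-2 polynomial has vanishing third forward difference, so
  - h(0) + 3·h(1) - 3·h(2) + h(3) = 0.
Substituting the known values and solving for h(2):
  -3·h(2) = -42
  h(2) = 14.

14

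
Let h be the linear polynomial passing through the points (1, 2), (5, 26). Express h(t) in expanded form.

Write h(t) = at + b. Substituting each data point gives a linear system:
  a + b = 2
  5a + b = 26
Solving the system yields a = 6, b = -4.
So h(t) = 6t - 4.
Check: h(1) = 2. ✓

h(t) = 6t - 4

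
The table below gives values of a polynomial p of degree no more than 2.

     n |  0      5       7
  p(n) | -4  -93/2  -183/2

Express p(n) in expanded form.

p(n) = -2n^2 + (3/2)n - 4

Write p(n) = an^2 + bn + c. Substituting each data point gives a linear system:
  c = -4
  25a + 5b + c = -93/2
  49a + 7b + c = -183/2
Solving the system yields a = -2, b = 3/2, c = -4.
So p(n) = -2n² + (3/2)n - 4.
Check: p(7) = -183/2. ✓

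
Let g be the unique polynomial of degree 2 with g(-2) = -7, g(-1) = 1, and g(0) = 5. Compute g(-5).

Write g(s) = as^2 + bs + c. Substituting each data point gives a linear system:
  4a - 2b + c = -7
  a - b + c = 1
  c = 5
Solving the system yields a = -2, b = 2, c = 5.
So g(s) = -2s² + 2s + 5.
Then g(-5) = -55.

-55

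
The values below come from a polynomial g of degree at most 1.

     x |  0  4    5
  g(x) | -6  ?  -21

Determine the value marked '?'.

-18

The 2 known points determine the degree-1 polynomial uniquely.
Write g(x) = ax + b. Substituting each data point gives a linear system:
  b = -6
  5a + b = -21
Solving the system yields a = -3, b = -6.
So g(x) = -3x - 6.
Then g(4) = -18.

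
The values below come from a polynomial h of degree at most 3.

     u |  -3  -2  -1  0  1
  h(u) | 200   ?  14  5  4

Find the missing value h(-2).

The 4 known points determine the degree-3 polynomial uniquely.
Write h(u) = au^3 + bu^2 + cu + d. Substituting each data point gives a linear system:
  -27a + 9b - 3c + d = 200
  -a + b - c + d = 14
  d = 5
  a + b + c + d = 4
Solving the system yields a = -6, b = 4, c = 1, d = 5.
So h(u) = -6u³ + 4u² + u + 5.
Then h(-2) = 67.

67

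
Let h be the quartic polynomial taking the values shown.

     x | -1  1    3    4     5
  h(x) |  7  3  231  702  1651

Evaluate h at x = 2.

Using the Lagrange interpolation formula with nodes -1, 1, 3, 4, 5:
  L_0(x) = (x - 1)(x - 3)(x - 4)(x - 5) / 240
  L_1(x) = (x + 1)(x - 3)(x - 4)(x - 5) / -48
  L_2(x) = (x + 1)(x - 1)(x - 4)(x - 5) / 16
  L_3(x) = (x + 1)(x - 1)(x - 3)(x - 5) / -15
  L_4(x) = (x + 1)(x - 1)(x - 3)(x - 4) / 48
Then h(x) = 7·L_0(x) + 3·L_1(x) + 231·L_2(x) + 702·L_3(x) + 1651·L_4(x).
Expanding and collecting terms gives h(x) = 2x^4 + 4x^3 - 3x^2 - 6x + 6.
Evaluating at x = 2: h(2) = 46.

46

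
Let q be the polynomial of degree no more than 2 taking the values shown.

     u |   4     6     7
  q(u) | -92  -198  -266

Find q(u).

Using the Lagrange interpolation formula with nodes 4, 6, 7:
  L_0(u) = (u - 6)(u - 7) / 6
  L_1(u) = (u - 4)(u - 7) / -2
  L_2(u) = (u - 4)(u - 6) / 3
Then q(u) = -92·L_0(u) - 198·L_1(u) - 266·L_2(u).
Expanding and collecting terms gives q(u) = -5u^2 - 3u.
Check: q(6) = -198. ✓

q(u) = -5u^2 - 3u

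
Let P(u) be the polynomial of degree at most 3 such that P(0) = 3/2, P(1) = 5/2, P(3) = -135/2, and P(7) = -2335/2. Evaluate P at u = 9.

Using the Lagrange interpolation formula with nodes 0, 1, 3, 7:
  L_0(u) = (u - 1)(u - 3)(u - 7) / -21
  L_1(u) = u(u - 3)(u - 7) / 12
  L_2(u) = u(u - 1)(u - 7) / -24
  L_3(u) = u(u - 1)(u - 3) / 168
Then P(u) = 3/2·L_0(u) + 5/2·L_1(u) - 135/2·L_2(u) - 2335/2·L_3(u).
Expanding and collecting terms gives P(u) = -4u^3 + 4u^2 + u + 3/2.
Evaluating at u = 9: P(9) = -5163/2.

-5163/2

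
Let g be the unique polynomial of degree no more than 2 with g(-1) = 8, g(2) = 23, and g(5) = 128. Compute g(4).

Write g(u) = au^2 + bu + c. Substituting each data point gives a linear system:
  a - b + c = 8
  4a + 2b + c = 23
  25a + 5b + c = 128
Solving the system yields a = 5, b = 0, c = 3.
So g(u) = 5u^2 + 3.
Then g(4) = 83.

83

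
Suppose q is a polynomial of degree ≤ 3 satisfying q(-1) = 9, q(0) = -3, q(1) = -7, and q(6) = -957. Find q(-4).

393

Using the Lagrange interpolation formula with nodes -1, 0, 1, 6:
  L_0(t) = t(t - 1)(t - 6) / -14
  L_1(t) = (t + 1)(t - 1)(t - 6) / 6
  L_2(t) = (t + 1)t(t - 6) / -10
  L_3(t) = (t + 1)t(t - 1) / 210
Then q(t) = 9·L_0(t) - 3·L_1(t) - 7·L_2(t) - 957·L_3(t).
Expanding and collecting terms gives q(t) = -5t^3 + 4t^2 - 3t - 3.
Evaluating at t = -4: q(-4) = 393.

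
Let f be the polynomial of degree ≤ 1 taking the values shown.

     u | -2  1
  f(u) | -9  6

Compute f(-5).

Using the Lagrange interpolation formula with nodes -2, 1:
  L_0(u) = (u - 1) / -3
  L_1(u) = (u + 2) / 3
Then f(u) = -9·L_0(u) + 6·L_1(u).
Expanding and collecting terms gives f(u) = 5u + 1.
Evaluating at u = -5: f(-5) = -24.

-24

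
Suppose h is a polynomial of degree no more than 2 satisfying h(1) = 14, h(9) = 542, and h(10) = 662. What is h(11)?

Write h(x) = ax^2 + bx + c. Substituting each data point gives a linear system:
  a + b + c = 14
  81a + 9b + c = 542
  100a + 10b + c = 662
Solving the system yields a = 6, b = 6, c = 2.
So h(x) = 6x^2 + 6x + 2.
Then h(11) = 794.

794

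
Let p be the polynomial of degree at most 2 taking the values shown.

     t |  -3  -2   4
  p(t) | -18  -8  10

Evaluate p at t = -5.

-44

Using the Lagrange interpolation formula with nodes -3, -2, 4:
  L_0(t) = (t + 2)(t - 4) / 7
  L_1(t) = (t + 3)(t - 4) / -6
  L_2(t) = (t + 3)(t + 2) / 42
Then p(t) = -18·L_0(t) - 8·L_1(t) + 10·L_2(t).
Expanding and collecting terms gives p(t) = -t² + 5t + 6.
Evaluating at t = -5: p(-5) = -44.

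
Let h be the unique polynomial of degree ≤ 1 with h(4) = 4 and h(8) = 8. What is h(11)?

Write h(t) = at + b. Substituting each data point gives a linear system:
  4a + b = 4
  8a + b = 8
Solving the system yields a = 1, b = 0.
So h(t) = t.
Then h(11) = 11.

11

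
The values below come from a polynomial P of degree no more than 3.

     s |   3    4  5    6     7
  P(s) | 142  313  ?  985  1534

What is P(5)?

The 4 known points determine the degree-3 polynomial uniquely.
Write P(s) = as^3 + bs^2 + cs + d. Substituting each data point gives a linear system:
  27a + 9b + 3c + d = 142
  64a + 16b + 4c + d = 313
  216a + 36b + 6c + d = 985
  343a + 49b + 7c + d = 1534
Solving the system yields a = 4, b = 3, c = 2, d = 1.
So P(s) = 4s^3 + 3s^2 + 2s + 1.
Then P(5) = 586.

586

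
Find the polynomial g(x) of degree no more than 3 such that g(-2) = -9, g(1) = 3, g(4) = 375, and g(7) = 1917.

Using the Lagrange interpolation formula with nodes -2, 1, 4, 7:
  L_0(x) = (x - 1)(x - 4)(x - 7) / -162
  L_1(x) = (x + 2)(x - 4)(x - 7) / 54
  L_2(x) = (x + 2)(x - 1)(x - 7) / -54
  L_3(x) = (x + 2)(x - 1)(x - 4) / 162
Then g(x) = -9·L_0(x) + 3·L_1(x) + 375·L_2(x) + 1917·L_3(x).
Expanding and collecting terms gives g(x) = 5x^3 + 5x^2 - 6x - 1.
Check: g(1) = 3. ✓

g(x) = 5x^3 + 5x^2 - 6x - 1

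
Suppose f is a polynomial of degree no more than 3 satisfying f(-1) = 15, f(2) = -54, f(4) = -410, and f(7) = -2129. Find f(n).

f(n) = -6n^3 - n^2 - 4n + 6

Using the Lagrange interpolation formula with nodes -1, 2, 4, 7:
  L_0(n) = (n - 2)(n - 4)(n - 7) / -120
  L_1(n) = (n + 1)(n - 4)(n - 7) / 30
  L_2(n) = (n + 1)(n - 2)(n - 7) / -30
  L_3(n) = (n + 1)(n - 2)(n - 4) / 120
Then f(n) = 15·L_0(n) - 54·L_1(n) - 410·L_2(n) - 2129·L_3(n).
Expanding and collecting terms gives f(n) = -6n³ - n² - 4n + 6.
Check: f(4) = -410. ✓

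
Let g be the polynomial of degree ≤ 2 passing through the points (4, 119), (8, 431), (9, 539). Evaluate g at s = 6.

251

Using the Lagrange interpolation formula with nodes 4, 8, 9:
  L_0(s) = (s - 8)(s - 9) / 20
  L_1(s) = (s - 4)(s - 9) / -4
  L_2(s) = (s - 4)(s - 8) / 5
Then g(s) = 119·L_0(s) + 431·L_1(s) + 539·L_2(s).
Expanding and collecting terms gives g(s) = 6s² + 6s - 1.
Evaluating at s = 6: g(6) = 251.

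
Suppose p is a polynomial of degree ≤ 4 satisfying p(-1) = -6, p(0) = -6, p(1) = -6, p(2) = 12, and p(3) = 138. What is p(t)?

Using the Lagrange interpolation formula with nodes -1, 0, 1, 2, 3:
  L_0(t) = t(t - 1)(t - 2)(t - 3) / 24
  L_1(t) = (t + 1)(t - 1)(t - 2)(t - 3) / -6
  L_2(t) = (t + 1)t(t - 2)(t - 3) / 4
  L_3(t) = (t + 1)t(t - 1)(t - 3) / -6
  L_4(t) = (t + 1)t(t - 1)(t - 2) / 24
Then p(t) = -6·L_0(t) - 6·L_1(t) - 6·L_2(t) + 12·L_3(t) + 138·L_4(t).
Expanding and collecting terms gives p(t) = 3t⁴ - 3t³ - 3t² + 3t - 6.
Check: p(-1) = -6. ✓

p(t) = 3t^4 - 3t^3 - 3t^2 + 3t - 6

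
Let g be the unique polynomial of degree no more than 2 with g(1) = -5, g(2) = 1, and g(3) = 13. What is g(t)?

Using the Lagrange interpolation formula with nodes 1, 2, 3:
  L_0(t) = (t - 2)(t - 3) / 2
  L_1(t) = (t - 1)(t - 3) / -1
  L_2(t) = (t - 1)(t - 2) / 2
Then g(t) = -5·L_0(t) + 1·L_1(t) + 13·L_2(t).
Expanding and collecting terms gives g(t) = 3t^2 - 3t - 5.
Check: g(3) = 13. ✓

g(t) = 3t^2 - 3t - 5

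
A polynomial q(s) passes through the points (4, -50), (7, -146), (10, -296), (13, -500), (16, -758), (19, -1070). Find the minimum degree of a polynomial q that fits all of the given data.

2

Forward differences of the values at s = 4, 7, 10, 13, 16, 19:
  q  : -50  -146  -296  -500  -758  -1070
  Δ  : -96  -150  -204  -258  -312
  Δ^2: -54  -54  -54  -54
  Δ^3: 0  0  0
  Δ^4: 0  0
  Δ^5: 0
The second differences are constant (-54) and nonzero, while all higher differences vanish, so the minimal degree is 2.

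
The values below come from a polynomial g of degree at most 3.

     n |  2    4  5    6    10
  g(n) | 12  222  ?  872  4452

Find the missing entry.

477

The 4 known points determine the degree-3 polynomial uniquely.
Write g(n) = an^3 + bn^2 + cn + d. Substituting each data point gives a linear system:
  8a + 4b + 2c + d = 12
  64a + 16b + 4c + d = 222
  216a + 36b + 6c + d = 872
  1000a + 100b + 10c + d = 4452
Solving the system yields a = 5, b = -5, c = -5, d = 2.
So g(n) = 5n^3 - 5n^2 - 5n + 2.
Then g(5) = 477.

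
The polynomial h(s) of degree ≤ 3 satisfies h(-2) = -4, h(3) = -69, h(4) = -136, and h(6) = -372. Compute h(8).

-784

Using the Lagrange interpolation formula with nodes -2, 3, 4, 6:
  L_0(s) = (s - 3)(s - 4)(s - 6) / -240
  L_1(s) = (s + 2)(s - 4)(s - 6) / 15
  L_2(s) = (s + 2)(s - 3)(s - 6) / -12
  L_3(s) = (s + 2)(s - 3)(s - 4) / 48
Then h(s) = -4·L_0(s) - 69·L_1(s) - 136·L_2(s) - 372·L_3(s).
Expanding and collecting terms gives h(s) = -s^3 - 4s^2 - 2s.
Evaluating at s = 8: h(8) = -784.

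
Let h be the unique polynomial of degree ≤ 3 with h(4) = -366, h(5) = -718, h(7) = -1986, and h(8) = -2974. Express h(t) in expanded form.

Write h(t) = at^3 + bt^2 + ct + d. Substituting each data point gives a linear system:
  64a + 16b + 4c + d = -366
  125a + 25b + 5c + d = -718
  343a + 49b + 7c + d = -1986
  512a + 64b + 8c + d = -2974
Solving the system yields a = -6, b = 2, c = -4, d = 2.
So h(t) = -6t^3 + 2t^2 - 4t + 2.
Check: h(8) = -2974. ✓

h(t) = -6t^3 + 2t^2 - 4t + 2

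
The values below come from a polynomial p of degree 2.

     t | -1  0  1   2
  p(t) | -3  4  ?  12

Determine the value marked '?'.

9

On equispaced nodes a degree-2 polynomial has vanishing third forward difference, so
  - p(-1) + 3·p(0) - 3·p(1) + p(2) = 0.
Substituting the known values and solving for p(1):
  -3·p(1) = -27
  p(1) = 9.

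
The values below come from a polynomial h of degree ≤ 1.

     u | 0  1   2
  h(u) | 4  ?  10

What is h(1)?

7

The 2 known points determine the degree-1 polynomial uniquely.
Write h(u) = au + b. Substituting each data point gives a linear system:
  b = 4
  2a + b = 10
Solving the system yields a = 3, b = 4.
So h(u) = 3u + 4.
Then h(1) = 7.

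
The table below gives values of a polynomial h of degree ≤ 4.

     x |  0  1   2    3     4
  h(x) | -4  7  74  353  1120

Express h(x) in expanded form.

h(x) = 5x^4 - 4x^3 + 5x^2 + 5x - 4

Using the Lagrange interpolation formula with nodes 0, 1, 2, 3, 4:
  L_0(x) = (x - 1)(x - 2)(x - 3)(x - 4) / 24
  L_1(x) = x(x - 2)(x - 3)(x - 4) / -6
  L_2(x) = x(x - 1)(x - 3)(x - 4) / 4
  L_3(x) = x(x - 1)(x - 2)(x - 4) / -6
  L_4(x) = x(x - 1)(x - 2)(x - 3) / 24
Then h(x) = -4·L_0(x) + 7·L_1(x) + 74·L_2(x) + 353·L_3(x) + 1120·L_4(x).
Expanding and collecting terms gives h(x) = 5x^4 - 4x^3 + 5x^2 + 5x - 4.
Check: h(0) = -4. ✓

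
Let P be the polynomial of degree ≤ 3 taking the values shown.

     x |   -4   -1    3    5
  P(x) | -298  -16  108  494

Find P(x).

P(x) = 4x^3 - x^2 + 5x - 6

Write P(x) = ax^3 + bx^2 + cx + d. Substituting each data point gives a linear system:
  -64a + 16b - 4c + d = -298
  -a + b - c + d = -16
  27a + 9b + 3c + d = 108
  125a + 25b + 5c + d = 494
Solving the system yields a = 4, b = -1, c = 5, d = -6.
So P(x) = 4x^3 - x^2 + 5x - 6.
Check: P(5) = 494. ✓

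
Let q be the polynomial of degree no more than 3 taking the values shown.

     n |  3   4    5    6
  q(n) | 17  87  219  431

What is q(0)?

-1

Using the Lagrange interpolation formula with nodes 3, 4, 5, 6:
  L_0(n) = (n - 4)(n - 5)(n - 6) / -6
  L_1(n) = (n - 3)(n - 5)(n - 6) / 2
  L_2(n) = (n - 3)(n - 4)(n - 6) / -2
  L_3(n) = (n - 3)(n - 4)(n - 5) / 6
Then q(n) = 17·L_0(n) + 87·L_1(n) + 219·L_2(n) + 431·L_3(n).
Expanding and collecting terms gives q(n) = 3n³ - 5n² - 6n - 1.
Evaluating at n = 0: q(0) = -1.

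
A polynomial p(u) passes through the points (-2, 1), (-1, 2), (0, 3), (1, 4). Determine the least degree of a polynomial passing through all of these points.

1

Forward differences of the values at u = -2, -1, 0, 1:
  p  : 1  2  3  4
  Δ  : 1  1  1
  Δ^2: 0  0
  Δ^3: 0
The first differences are constant (1) and nonzero, while all higher differences vanish, so the minimal degree is 1.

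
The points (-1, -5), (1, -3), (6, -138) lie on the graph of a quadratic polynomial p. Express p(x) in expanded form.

p(x) = -4x^2 + x

Using the Lagrange interpolation formula with nodes -1, 1, 6:
  L_0(x) = (x - 1)(x - 6) / 14
  L_1(x) = (x + 1)(x - 6) / -10
  L_2(x) = (x + 1)(x - 1) / 35
Then p(x) = -5·L_0(x) - 3·L_1(x) - 138·L_2(x).
Expanding and collecting terms gives p(x) = -4x^2 + x.
Check: p(6) = -138. ✓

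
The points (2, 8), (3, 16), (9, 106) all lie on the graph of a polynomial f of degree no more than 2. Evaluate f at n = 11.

152

Using the Lagrange interpolation formula with nodes 2, 3, 9:
  L_0(n) = (n - 3)(n - 9) / 7
  L_1(n) = (n - 2)(n - 9) / -6
  L_2(n) = (n - 2)(n - 3) / 42
Then f(n) = 8·L_0(n) + 16·L_1(n) + 106·L_2(n).
Expanding and collecting terms gives f(n) = n^2 + 3n - 2.
Evaluating at n = 11: f(11) = 152.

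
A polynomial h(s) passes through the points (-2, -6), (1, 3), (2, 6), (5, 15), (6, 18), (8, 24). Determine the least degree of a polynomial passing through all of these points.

Divided differences on the nodes -2, 1, 2, 5, 6, 8:
  order 0: -6  3  6  15  18  24
  order 1: 3  3  3  3  3
  order 2: 0  0  0  0
  order 3: 0  0  0
  order 4: 0  0
  order 5: 0
The order-1 divided differences are all 3 (nonzero) and every higher order vanishes, so the data lies on a polynomial of degree exactly 1.

1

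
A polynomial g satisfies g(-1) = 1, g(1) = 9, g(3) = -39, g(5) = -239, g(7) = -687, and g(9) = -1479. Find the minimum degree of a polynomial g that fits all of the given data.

Forward differences of the values at u = -1, 1, 3, 5, 7, 9:
  g  : 1  9  -39  -239  -687  -1479
  Δ  : 8  -48  -200  -448  -792
  Δ^2: -56  -152  -248  -344
  Δ^3: -96  -96  -96
  Δ^4: 0  0
  Δ^5: 0
The third differences are constant (-96) and nonzero, while all higher differences vanish, so the minimal degree is 3.

3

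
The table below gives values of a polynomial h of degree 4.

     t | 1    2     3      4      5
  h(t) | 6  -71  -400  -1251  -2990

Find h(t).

h(t) = -4t^4 - 5t^3 + 4t^2 + 6t + 5

Write h(t) = at^4 + bt^3 + ct^2 + dt + e. Substituting each data point gives a linear system:
  a + b + c + d + e = 6
  16a + 8b + 4c + 2d + e = -71
  81a + 27b + 9c + 3d + e = -400
  256a + 64b + 16c + 4d + e = -1251
  625a + 125b + 25c + 5d + e = -2990
Solving the system yields a = -4, b = -5, c = 4, d = 6, e = 5.
So h(t) = -4t^4 - 5t^3 + 4t^2 + 6t + 5.
Check: h(4) = -1251. ✓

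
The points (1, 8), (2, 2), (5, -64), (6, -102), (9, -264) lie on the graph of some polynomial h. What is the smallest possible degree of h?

Divided differences on the nodes 1, 2, 5, 6, 9:
  order 0: 8  2  -64  -102  -264
  order 1: -6  -22  -38  -54
  order 2: -4  -4  -4
  order 3: 0  0
  order 4: 0
The order-2 divided differences are all -4 (nonzero) and every higher order vanishes, so the data lies on a polynomial of degree exactly 2.

2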